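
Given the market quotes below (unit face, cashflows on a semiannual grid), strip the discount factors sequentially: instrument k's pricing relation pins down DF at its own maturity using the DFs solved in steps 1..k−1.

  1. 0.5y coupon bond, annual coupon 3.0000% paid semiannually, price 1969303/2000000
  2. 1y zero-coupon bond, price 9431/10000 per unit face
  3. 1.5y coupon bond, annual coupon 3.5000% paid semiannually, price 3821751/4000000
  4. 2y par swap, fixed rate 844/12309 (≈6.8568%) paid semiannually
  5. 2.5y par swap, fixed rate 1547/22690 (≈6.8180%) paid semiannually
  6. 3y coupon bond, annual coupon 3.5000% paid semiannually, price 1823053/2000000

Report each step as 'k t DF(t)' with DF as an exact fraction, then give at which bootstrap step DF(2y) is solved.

step 1 [0.5y] bond c/2=3/200: DF=(1969303/2000000 − 3/200·(0))/(1+3/200) = 9701/10000 ≈ 0.970100
step 2 [1y] zero: DF = P = 9431/10000 ≈ 0.943100
step 3 [1.5y] bond c/2=7/400: DF=(3821751/4000000 − 7/400·(0.970100+0.943100))/(1+7/400) = 9061/10000 ≈ 0.906100
step 4 [2y] swap r/2=422/12309: DF=(1 − 422/12309·(0.970100+0.943100+0.906100))/(1+422/12309) = 4367/5000 ≈ 0.873400
step 5 [2.5y] swap r/2=1547/45380: DF=(1 − 1547/45380·(0.970100+0.943100+0.906100+0.873400))/(1+1547/45380) = 8453/10000 ≈ 0.845300
step 6 [3y] bond c/2=7/400: DF=(1823053/2000000 − 7/400·(0.970100+0.943100+0.906100+0.873400+0.845300))/(1+7/400) = 4089/5000 ≈ 0.817800

1 1/2 9701/10000
2 1 9431/10000
3 3/2 9061/10000
4 2 4367/5000
5 5/2 8453/10000
6 3 4089/5000
DF(2y) is solved at step 4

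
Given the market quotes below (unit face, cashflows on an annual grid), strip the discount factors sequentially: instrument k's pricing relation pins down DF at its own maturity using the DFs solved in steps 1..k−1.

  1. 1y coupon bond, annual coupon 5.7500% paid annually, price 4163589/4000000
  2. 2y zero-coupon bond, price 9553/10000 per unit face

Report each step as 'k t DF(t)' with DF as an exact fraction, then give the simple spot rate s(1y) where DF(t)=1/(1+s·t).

step 1 [1y] bond c/1=23/400: DF=(4163589/4000000 − 23/400·(0))/(1+23/400) = 9843/10000 ≈ 0.984300
step 2 [2y] zero: DF = P = 9553/10000 ≈ 0.955300

1 1 9843/10000
2 2 9553/10000
s(1y) = (1/(9843/10000) − 1)/(1) = 157/9843 ≈ 1.5950%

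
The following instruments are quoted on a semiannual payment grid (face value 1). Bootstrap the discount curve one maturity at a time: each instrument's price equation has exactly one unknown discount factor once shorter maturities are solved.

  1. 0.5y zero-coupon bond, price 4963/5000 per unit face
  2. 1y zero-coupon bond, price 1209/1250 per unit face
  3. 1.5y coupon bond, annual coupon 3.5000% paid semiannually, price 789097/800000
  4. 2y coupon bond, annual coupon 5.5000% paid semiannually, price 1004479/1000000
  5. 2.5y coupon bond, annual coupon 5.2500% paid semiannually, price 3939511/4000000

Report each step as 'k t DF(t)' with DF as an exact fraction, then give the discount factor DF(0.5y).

1 1/2 4963/5000
2 1 1209/1250
3 3/2 9357/10000
4 2 9001/10000
5 5/2 4313/5000
DF(0.5y) = 4963/5000 ≈ 0.992600

step 1 [0.5y] zero: DF = P = 4963/5000 ≈ 0.992600
step 2 [1y] zero: DF = P = 1209/1250 ≈ 0.967200
step 3 [1.5y] bond c/2=7/400: DF=(789097/800000 − 7/400·(0.992600+0.967200))/(1+7/400) = 9357/10000 ≈ 0.935700
step 4 [2y] bond c/2=11/400: DF=(1004479/1000000 − 11/400·(0.992600+0.967200+0.935700))/(1+11/400) = 9001/10000 ≈ 0.900100
step 5 [2.5y] bond c/2=21/800: DF=(3939511/4000000 − 21/800·(0.992600+0.967200+0.935700+0.900100))/(1+21/800) = 4313/5000 ≈ 0.862600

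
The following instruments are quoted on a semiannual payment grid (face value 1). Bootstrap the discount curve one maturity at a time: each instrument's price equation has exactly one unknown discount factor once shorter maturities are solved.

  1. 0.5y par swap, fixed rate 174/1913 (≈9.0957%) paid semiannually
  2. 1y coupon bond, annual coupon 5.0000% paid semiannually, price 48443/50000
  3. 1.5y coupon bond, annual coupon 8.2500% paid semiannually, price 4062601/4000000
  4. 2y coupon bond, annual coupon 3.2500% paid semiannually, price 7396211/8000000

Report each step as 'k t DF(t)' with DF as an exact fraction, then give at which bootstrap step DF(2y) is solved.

1 1/2 1913/2000
2 1 9219/10000
3 3/2 901/1000
4 2 8653/10000
DF(2y) is solved at step 4

step 1 [0.5y] swap r/2=87/1913: DF=(1 − 87/1913·(0))/(1+87/1913) = 1913/2000 ≈ 0.956500
step 2 [1y] bond c/2=1/40: DF=(48443/50000 − 1/40·(0.956500))/(1+1/40) = 9219/10000 ≈ 0.921900
step 3 [1.5y] bond c/2=33/800: DF=(4062601/4000000 − 33/800·(0.956500+0.921900))/(1+33/800) = 901/1000 ≈ 0.901000
step 4 [2y] bond c/2=13/800: DF=(7396211/8000000 − 13/800·(0.956500+0.921900+0.901000))/(1+13/800) = 8653/10000 ≈ 0.865300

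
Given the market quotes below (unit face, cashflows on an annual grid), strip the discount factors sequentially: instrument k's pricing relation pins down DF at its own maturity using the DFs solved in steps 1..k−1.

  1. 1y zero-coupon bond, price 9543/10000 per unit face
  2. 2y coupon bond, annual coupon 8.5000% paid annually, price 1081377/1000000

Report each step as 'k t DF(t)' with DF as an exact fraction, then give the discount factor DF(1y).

1 1 9543/10000
2 2 9219/10000
DF(1y) = 9543/10000 ≈ 0.954300

step 1 [1y] zero: DF = P = 9543/10000 ≈ 0.954300
step 2 [2y] bond c/1=17/200: DF=(1081377/1000000 − 17/200·(0.954300))/(1+17/200) = 9219/10000 ≈ 0.921900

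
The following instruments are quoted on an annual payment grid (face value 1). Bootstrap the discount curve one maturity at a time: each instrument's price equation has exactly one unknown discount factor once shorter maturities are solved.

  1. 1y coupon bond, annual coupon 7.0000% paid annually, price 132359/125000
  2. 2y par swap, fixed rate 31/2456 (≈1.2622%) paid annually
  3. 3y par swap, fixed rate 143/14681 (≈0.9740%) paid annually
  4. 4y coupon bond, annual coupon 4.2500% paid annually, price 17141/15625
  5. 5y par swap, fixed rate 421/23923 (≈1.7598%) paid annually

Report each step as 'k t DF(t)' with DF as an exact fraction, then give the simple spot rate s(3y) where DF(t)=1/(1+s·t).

step 1 [1y] bond c/1=7/100: DF=(132359/125000 − 7/100·(0))/(1+7/100) = 1237/1250 ≈ 0.989600
step 2 [2y] swap r/1=31/2456: DF=(1 − 31/2456·(0.989600))/(1+31/2456) = 1219/1250 ≈ 0.975200
step 3 [3y] swap r/1=143/14681: DF=(1 − 143/14681·(0.989600+0.975200))/(1+143/14681) = 4857/5000 ≈ 0.971400
step 4 [4y] bond c/1=17/400: DF=(17141/15625 − 17/400·(0.989600+0.975200+0.971400))/(1+17/400) = 4663/5000 ≈ 0.932600
step 5 [5y] swap r/1=421/23923: DF=(1 − 421/23923·(0.989600+0.975200+0.971400+0.932600))/(1+421/23923) = 4579/5000 ≈ 0.915800

1 1 1237/1250
2 2 1219/1250
3 3 4857/5000
4 4 4663/5000
5 5 4579/5000
s(3y) = (1/(4857/5000) − 1)/(3) = 143/14571 ≈ 0.9814%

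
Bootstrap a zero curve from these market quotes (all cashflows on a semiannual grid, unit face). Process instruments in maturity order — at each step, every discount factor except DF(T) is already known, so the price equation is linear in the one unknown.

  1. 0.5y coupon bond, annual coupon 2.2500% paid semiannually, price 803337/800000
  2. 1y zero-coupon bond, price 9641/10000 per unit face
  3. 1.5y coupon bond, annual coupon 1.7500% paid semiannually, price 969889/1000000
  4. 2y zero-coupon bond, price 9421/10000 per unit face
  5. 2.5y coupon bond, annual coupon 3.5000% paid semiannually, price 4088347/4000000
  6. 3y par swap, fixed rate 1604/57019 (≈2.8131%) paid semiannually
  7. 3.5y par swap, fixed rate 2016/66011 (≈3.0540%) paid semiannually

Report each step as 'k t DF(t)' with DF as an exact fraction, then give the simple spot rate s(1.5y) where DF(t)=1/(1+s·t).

step 1 [0.5y] bond c/2=9/800: DF=(803337/800000 − 9/800·(0))/(1+9/800) = 993/1000 ≈ 0.993000
step 2 [1y] zero: DF = P = 9641/10000 ≈ 0.964100
step 3 [1.5y] bond c/2=7/800: DF=(969889/1000000 − 7/800·(0.993000+0.964100))/(1+7/800) = 1889/2000 ≈ 0.944500
step 4 [2y] zero: DF = P = 9421/10000 ≈ 0.942100
step 5 [2.5y] bond c/2=7/400: DF=(4088347/4000000 − 7/400·(0.993000+0.964100+0.944500+0.942100))/(1+7/400) = 1173/1250 ≈ 0.938400
step 6 [3y] swap r/2=802/57019: DF=(1 − 802/57019·(0.993000+0.964100+0.944500+0.942100+0.938400))/(1+802/57019) = 4599/5000 ≈ 0.919800
step 7 [3.5y] swap r/2=1008/66011: DF=(1 − 1008/66011·(0.993000+0.964100+0.944500+0.942100+0.938400+0.919800))/(1+1008/66011) = 562/625 ≈ 0.899200

1 1/2 993/1000
2 1 9641/10000
3 3/2 1889/2000
4 2 9421/10000
5 5/2 1173/1250
6 3 4599/5000
7 7/2 562/625
s(1.5y) = (1/(1889/2000) − 1)/(3/2) = 74/1889 ≈ 3.9174%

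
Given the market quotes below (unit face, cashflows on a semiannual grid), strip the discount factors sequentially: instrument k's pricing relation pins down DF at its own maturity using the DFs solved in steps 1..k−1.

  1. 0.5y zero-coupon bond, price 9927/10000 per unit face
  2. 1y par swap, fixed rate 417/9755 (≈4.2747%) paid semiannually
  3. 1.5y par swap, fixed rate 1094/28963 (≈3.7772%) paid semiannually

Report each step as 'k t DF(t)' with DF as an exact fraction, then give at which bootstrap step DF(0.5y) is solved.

step 1 [0.5y] zero: DF = P = 9927/10000 ≈ 0.992700
step 2 [1y] swap r/2=417/19510: DF=(1 − 417/19510·(0.992700))/(1+417/19510) = 9583/10000 ≈ 0.958300
step 3 [1.5y] swap r/2=547/28963: DF=(1 − 547/28963·(0.992700+0.958300))/(1+547/28963) = 9453/10000 ≈ 0.945300

1 1/2 9927/10000
2 1 9583/10000
3 3/2 9453/10000
DF(0.5y) is solved at step 1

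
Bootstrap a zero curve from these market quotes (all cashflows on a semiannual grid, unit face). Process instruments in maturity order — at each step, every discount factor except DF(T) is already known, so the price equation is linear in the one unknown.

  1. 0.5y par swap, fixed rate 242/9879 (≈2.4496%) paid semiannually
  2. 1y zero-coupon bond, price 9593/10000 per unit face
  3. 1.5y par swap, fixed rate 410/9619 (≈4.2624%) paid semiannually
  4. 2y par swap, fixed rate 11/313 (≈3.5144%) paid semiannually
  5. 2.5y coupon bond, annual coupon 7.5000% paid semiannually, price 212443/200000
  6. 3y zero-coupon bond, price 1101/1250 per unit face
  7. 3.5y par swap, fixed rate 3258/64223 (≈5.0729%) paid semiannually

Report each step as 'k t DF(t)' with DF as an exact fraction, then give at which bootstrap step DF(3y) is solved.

step 1 [0.5y] swap r/2=121/9879: DF=(1 − 121/9879·(0))/(1+121/9879) = 9879/10000 ≈ 0.987900
step 2 [1y] zero: DF = P = 9593/10000 ≈ 0.959300
step 3 [1.5y] swap r/2=205/9619: DF=(1 − 205/9619·(0.987900+0.959300))/(1+205/9619) = 1877/2000 ≈ 0.938500
step 4 [2y] swap r/2=11/626: DF=(1 − 11/626·(0.987900+0.959300+0.938500))/(1+11/626) = 9329/10000 ≈ 0.932900
step 5 [2.5y] bond c/2=3/80: DF=(212443/200000 − 3/80·(0.987900+0.959300+0.938500+0.932900))/(1+3/80) = 4429/5000 ≈ 0.885800
step 6 [3y] zero: DF = P = 1101/1250 ≈ 0.880800
step 7 [3.5y] swap r/2=1629/64223: DF=(1 − 1629/64223·(0.987900+0.959300+0.938500+0.932900+0.885800+0.880800))/(1+1629/64223) = 8371/10000 ≈ 0.837100

1 1/2 9879/10000
2 1 9593/10000
3 3/2 1877/2000
4 2 9329/10000
5 5/2 4429/5000
6 3 1101/1250
7 7/2 8371/10000
DF(3y) is solved at step 6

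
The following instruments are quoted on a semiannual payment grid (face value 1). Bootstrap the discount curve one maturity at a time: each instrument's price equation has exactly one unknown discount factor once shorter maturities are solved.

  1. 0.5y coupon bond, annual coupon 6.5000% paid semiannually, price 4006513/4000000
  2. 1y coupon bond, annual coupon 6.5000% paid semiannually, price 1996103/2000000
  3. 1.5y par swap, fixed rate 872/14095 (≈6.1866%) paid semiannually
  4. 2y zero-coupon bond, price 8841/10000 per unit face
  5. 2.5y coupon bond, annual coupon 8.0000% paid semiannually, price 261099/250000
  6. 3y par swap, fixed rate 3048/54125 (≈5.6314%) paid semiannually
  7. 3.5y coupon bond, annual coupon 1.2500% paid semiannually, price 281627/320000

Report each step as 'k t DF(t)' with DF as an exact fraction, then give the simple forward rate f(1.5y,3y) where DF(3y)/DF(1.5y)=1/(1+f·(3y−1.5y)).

1 1/2 9701/10000
2 1 9361/10000
3 3/2 1141/1250
4 2 8841/10000
5 5/2 4309/5000
6 3 2119/2500
7 7/2 841/1000
f(1.5y,3y) = ((1141/1250)/(2119/2500) − 1)/(3/2) = 2/39 ≈ 5.1282%

step 1 [0.5y] bond c/2=13/400: DF=(4006513/4000000 − 13/400·(0))/(1+13/400) = 9701/10000 ≈ 0.970100
step 2 [1y] bond c/2=13/400: DF=(1996103/2000000 − 13/400·(0.970100))/(1+13/400) = 9361/10000 ≈ 0.936100
step 3 [1.5y] swap r/2=436/14095: DF=(1 − 436/14095·(0.970100+0.936100))/(1+436/14095) = 1141/1250 ≈ 0.912800
step 4 [2y] zero: DF = P = 8841/10000 ≈ 0.884100
step 5 [2.5y] bond c/2=1/25: DF=(261099/250000 − 1/25·(0.970100+0.936100+0.912800+0.884100))/(1+1/25) = 4309/5000 ≈ 0.861800
step 6 [3y] swap r/2=1524/54125: DF=(1 − 1524/54125·(0.970100+0.936100+0.912800+0.884100+0.861800))/(1+1524/54125) = 2119/2500 ≈ 0.847600
step 7 [3.5y] bond c/2=1/160: DF=(281627/320000 − 1/160·(0.970100+0.936100+0.912800+0.884100+0.861800+0.847600))/(1+1/160) = 841/1000 ≈ 0.841000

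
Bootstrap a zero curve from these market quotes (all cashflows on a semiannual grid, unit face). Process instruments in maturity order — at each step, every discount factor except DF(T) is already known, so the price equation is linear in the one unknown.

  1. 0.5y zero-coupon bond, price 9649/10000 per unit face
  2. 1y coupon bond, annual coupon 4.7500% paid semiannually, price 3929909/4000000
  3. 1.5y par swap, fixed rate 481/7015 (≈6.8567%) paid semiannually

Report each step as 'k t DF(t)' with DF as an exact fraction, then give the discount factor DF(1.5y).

step 1 [0.5y] zero: DF = P = 9649/10000 ≈ 0.964900
step 2 [1y] bond c/2=19/800: DF=(3929909/4000000 − 19/800·(0.964900))/(1+19/800) = 9373/10000 ≈ 0.937300
step 3 [1.5y] swap r/2=481/14030: DF=(1 − 481/14030·(0.964900+0.937300))/(1+481/14030) = 4519/5000 ≈ 0.903800

1 1/2 9649/10000
2 1 9373/10000
3 3/2 4519/5000
DF(1.5y) = 4519/5000 ≈ 0.903800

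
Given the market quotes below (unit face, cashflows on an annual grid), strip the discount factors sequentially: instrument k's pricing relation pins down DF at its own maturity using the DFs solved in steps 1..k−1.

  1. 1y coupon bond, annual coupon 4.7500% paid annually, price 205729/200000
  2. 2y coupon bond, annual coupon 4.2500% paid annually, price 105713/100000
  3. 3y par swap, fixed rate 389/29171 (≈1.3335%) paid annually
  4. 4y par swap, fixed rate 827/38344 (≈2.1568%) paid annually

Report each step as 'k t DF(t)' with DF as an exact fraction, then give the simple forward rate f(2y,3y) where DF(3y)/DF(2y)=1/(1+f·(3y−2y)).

1 1 491/500
2 2 487/500
3 3 9611/10000
4 4 9173/10000
f(2y,3y) = ((487/500)/(9611/10000) − 1)/(1) = 129/9611 ≈ 1.3422%

step 1 [1y] bond c/1=19/400: DF=(205729/200000 − 19/400·(0))/(1+19/400) = 491/500 ≈ 0.982000
step 2 [2y] bond c/1=17/400: DF=(105713/100000 − 17/400·(0.982000))/(1+17/400) = 487/500 ≈ 0.974000
step 3 [3y] swap r/1=389/29171: DF=(1 − 389/29171·(0.982000+0.974000))/(1+389/29171) = 9611/10000 ≈ 0.961100
step 4 [4y] swap r/1=827/38344: DF=(1 − 827/38344·(0.982000+0.974000+0.961100))/(1+827/38344) = 9173/10000 ≈ 0.917300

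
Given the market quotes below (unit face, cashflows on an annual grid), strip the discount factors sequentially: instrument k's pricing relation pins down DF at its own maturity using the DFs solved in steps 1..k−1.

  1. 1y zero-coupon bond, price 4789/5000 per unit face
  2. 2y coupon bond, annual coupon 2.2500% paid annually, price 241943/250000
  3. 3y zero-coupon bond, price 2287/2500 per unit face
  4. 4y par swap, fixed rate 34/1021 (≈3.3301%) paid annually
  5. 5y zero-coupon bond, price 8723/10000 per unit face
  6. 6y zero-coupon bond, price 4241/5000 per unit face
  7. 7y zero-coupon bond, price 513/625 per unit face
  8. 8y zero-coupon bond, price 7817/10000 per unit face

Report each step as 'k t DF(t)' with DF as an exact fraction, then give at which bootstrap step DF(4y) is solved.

1 1 4789/5000
2 2 4627/5000
3 3 2287/2500
4 4 1097/1250
5 5 8723/10000
6 6 4241/5000
7 7 513/625
8 8 7817/10000
DF(4y) is solved at step 4

step 1 [1y] zero: DF = P = 4789/5000 ≈ 0.957800
step 2 [2y] bond c/1=9/400: DF=(241943/250000 − 9/400·(0.957800))/(1+9/400) = 4627/5000 ≈ 0.925400
step 3 [3y] zero: DF = P = 2287/2500 ≈ 0.914800
step 4 [4y] swap r/1=34/1021: DF=(1 − 34/1021·(0.957800+0.925400+0.914800))/(1+34/1021) = 1097/1250 ≈ 0.877600
step 5 [5y] zero: DF = P = 8723/10000 ≈ 0.872300
step 6 [6y] zero: DF = P = 4241/5000 ≈ 0.848200
step 7 [7y] zero: DF = P = 513/625 ≈ 0.820800
step 8 [8y] zero: DF = P = 7817/10000 ≈ 0.781700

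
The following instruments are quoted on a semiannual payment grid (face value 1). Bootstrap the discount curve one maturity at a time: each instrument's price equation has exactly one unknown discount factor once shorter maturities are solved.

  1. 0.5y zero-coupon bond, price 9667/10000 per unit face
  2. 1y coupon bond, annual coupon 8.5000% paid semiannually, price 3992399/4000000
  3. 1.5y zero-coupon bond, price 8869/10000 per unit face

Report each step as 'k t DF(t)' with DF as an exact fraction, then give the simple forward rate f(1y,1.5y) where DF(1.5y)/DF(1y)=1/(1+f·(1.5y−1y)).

1 1/2 9667/10000
2 1 459/500
3 3/2 8869/10000
f(1y,1.5y) = ((459/500)/(8869/10000) − 1)/(1/2) = 622/8869 ≈ 7.0132%

step 1 [0.5y] zero: DF = P = 9667/10000 ≈ 0.966700
step 2 [1y] bond c/2=17/400: DF=(3992399/4000000 − 17/400·(0.966700))/(1+17/400) = 459/500 ≈ 0.918000
step 3 [1.5y] zero: DF = P = 8869/10000 ≈ 0.886900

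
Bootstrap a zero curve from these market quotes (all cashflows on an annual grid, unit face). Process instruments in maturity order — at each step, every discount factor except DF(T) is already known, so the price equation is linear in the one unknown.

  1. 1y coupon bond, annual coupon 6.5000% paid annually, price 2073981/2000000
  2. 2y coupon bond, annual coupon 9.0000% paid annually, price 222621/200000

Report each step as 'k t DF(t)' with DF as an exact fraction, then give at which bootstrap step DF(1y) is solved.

step 1 [1y] bond c/1=13/200: DF=(2073981/2000000 − 13/200·(0))/(1+13/200) = 9737/10000 ≈ 0.973700
step 2 [2y] bond c/1=9/100: DF=(222621/200000 − 9/100·(0.973700))/(1+9/100) = 588/625 ≈ 0.940800

1 1 9737/10000
2 2 588/625
DF(1y) is solved at step 1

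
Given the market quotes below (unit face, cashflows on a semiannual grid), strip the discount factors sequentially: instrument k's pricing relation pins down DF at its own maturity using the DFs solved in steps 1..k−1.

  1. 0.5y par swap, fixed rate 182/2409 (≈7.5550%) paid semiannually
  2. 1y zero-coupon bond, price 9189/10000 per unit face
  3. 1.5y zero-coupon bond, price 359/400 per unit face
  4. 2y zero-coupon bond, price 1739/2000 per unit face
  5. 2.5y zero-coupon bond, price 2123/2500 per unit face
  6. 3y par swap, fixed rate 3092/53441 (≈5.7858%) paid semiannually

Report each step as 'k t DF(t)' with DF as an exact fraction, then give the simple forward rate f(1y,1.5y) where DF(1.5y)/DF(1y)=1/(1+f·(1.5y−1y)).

step 1 [0.5y] swap r/2=91/2409: DF=(1 − 91/2409·(0))/(1+91/2409) = 2409/2500 ≈ 0.963600
step 2 [1y] zero: DF = P = 9189/10000 ≈ 0.918900
step 3 [1.5y] zero: DF = P = 359/400 ≈ 0.897500
step 4 [2y] zero: DF = P = 1739/2000 ≈ 0.869500
step 5 [2.5y] zero: DF = P = 2123/2500 ≈ 0.849200
step 6 [3y] swap r/2=1546/53441: DF=(1 − 1546/53441·(0.963600+0.918900+0.897500+0.869500+0.849200))/(1+1546/53441) = 4227/5000 ≈ 0.845400

1 1/2 2409/2500
2 1 9189/10000
3 3/2 359/400
4 2 1739/2000
5 5/2 2123/2500
6 3 4227/5000
f(1y,1.5y) = ((9189/10000)/(359/400) − 1)/(1/2) = 428/8975 ≈ 4.7688%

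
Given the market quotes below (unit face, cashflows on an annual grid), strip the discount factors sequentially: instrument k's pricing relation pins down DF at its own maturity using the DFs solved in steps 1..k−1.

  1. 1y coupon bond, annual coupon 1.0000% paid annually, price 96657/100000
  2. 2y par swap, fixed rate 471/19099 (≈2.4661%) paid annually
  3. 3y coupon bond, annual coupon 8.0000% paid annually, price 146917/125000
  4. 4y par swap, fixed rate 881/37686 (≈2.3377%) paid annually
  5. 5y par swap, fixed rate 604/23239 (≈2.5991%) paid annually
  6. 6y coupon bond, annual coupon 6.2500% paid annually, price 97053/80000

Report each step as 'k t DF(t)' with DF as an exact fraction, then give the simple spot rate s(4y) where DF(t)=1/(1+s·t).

step 1 [1y] bond c/1=1/100: DF=(96657/100000 − 1/100·(0))/(1+1/100) = 957/1000 ≈ 0.957000
step 2 [2y] swap r/1=471/19099: DF=(1 − 471/19099·(0.957000))/(1+471/19099) = 9529/10000 ≈ 0.952900
step 3 [3y] bond c/1=2/25: DF=(146917/125000 − 2/25·(0.957000+0.952900))/(1+2/25) = 2367/2500 ≈ 0.946800
step 4 [4y] swap r/1=881/37686: DF=(1 − 881/37686·(0.957000+0.952900+0.946800))/(1+881/37686) = 9119/10000 ≈ 0.911900
step 5 [5y] swap r/1=604/23239: DF=(1 − 604/23239·(0.957000+0.952900+0.946800+0.911900))/(1+604/23239) = 1099/1250 ≈ 0.879200
step 6 [6y] bond c/1=1/16: DF=(97053/80000 − 1/16·(0.957000+0.952900+0.946800+0.911900+0.879200))/(1+1/16) = 2171/2500 ≈ 0.868400

1 1 957/1000
2 2 9529/10000
3 3 2367/2500
4 4 9119/10000
5 5 1099/1250
6 6 2171/2500
s(4y) = (1/(9119/10000) − 1)/(4) = 881/36476 ≈ 2.4153%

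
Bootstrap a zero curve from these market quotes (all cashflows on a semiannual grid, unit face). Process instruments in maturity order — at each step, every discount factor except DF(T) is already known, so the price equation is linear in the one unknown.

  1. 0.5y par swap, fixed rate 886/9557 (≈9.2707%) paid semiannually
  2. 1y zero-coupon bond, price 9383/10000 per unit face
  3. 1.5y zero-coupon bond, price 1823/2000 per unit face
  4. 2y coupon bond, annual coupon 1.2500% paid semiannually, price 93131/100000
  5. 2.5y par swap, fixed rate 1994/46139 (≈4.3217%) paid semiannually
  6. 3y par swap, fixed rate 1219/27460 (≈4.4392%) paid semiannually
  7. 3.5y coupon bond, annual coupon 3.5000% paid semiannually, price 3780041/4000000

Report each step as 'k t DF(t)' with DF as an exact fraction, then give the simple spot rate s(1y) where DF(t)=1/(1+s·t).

step 1 [0.5y] swap r/2=443/9557: DF=(1 − 443/9557·(0))/(1+443/9557) = 9557/10000 ≈ 0.955700
step 2 [1y] zero: DF = P = 9383/10000 ≈ 0.938300
step 3 [1.5y] zero: DF = P = 1823/2000 ≈ 0.911500
step 4 [2y] bond c/2=1/160: DF=(93131/100000 − 1/160·(0.955700+0.938300+0.911500))/(1+1/160) = 9081/10000 ≈ 0.908100
step 5 [2.5y] swap r/2=997/46139: DF=(1 − 997/46139·(0.955700+0.938300+0.911500+0.908100))/(1+997/46139) = 9003/10000 ≈ 0.900300
step 6 [3y] swap r/2=1219/54920: DF=(1 − 1219/54920·(0.955700+0.938300+0.911500+0.908100+0.900300))/(1+1219/54920) = 8781/10000 ≈ 0.878100
step 7 [3.5y] bond c/2=7/400: DF=(3780041/4000000 − 7/400·(0.955700+0.938300+0.911500+0.908100+0.900300+0.878100))/(1+7/400) = 8343/10000 ≈ 0.834300

1 1/2 9557/10000
2 1 9383/10000
3 3/2 1823/2000
4 2 9081/10000
5 5/2 9003/10000
6 3 8781/10000
7 7/2 8343/10000
s(1y) = (1/(9383/10000) − 1)/(1) = 617/9383 ≈ 6.5757%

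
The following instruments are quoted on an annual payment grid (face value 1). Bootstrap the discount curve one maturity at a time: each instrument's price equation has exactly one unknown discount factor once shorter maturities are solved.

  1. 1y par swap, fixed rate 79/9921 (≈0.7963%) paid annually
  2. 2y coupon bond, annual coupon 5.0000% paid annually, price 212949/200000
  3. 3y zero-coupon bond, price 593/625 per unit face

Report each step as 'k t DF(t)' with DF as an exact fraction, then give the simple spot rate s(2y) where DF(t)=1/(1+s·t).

step 1 [1y] swap r/1=79/9921: DF=(1 − 79/9921·(0))/(1+79/9921) = 9921/10000 ≈ 0.992100
step 2 [2y] bond c/1=1/20: DF=(212949/200000 − 1/20·(0.992100))/(1+1/20) = 2417/2500 ≈ 0.966800
step 3 [3y] zero: DF = P = 593/625 ≈ 0.948800

1 1 9921/10000
2 2 2417/2500
3 3 593/625
s(2y) = (1/(2417/2500) − 1)/(2) = 83/4834 ≈ 1.7170%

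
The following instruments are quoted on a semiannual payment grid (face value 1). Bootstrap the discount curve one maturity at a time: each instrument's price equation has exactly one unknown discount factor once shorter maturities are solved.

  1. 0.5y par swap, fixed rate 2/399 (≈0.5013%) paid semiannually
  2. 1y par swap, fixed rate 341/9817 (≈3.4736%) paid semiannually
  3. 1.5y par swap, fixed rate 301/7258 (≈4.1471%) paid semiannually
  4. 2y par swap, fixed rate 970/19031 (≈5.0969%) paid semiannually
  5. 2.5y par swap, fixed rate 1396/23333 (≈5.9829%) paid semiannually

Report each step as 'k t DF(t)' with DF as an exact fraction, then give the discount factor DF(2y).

1 1/2 399/400
2 1 9659/10000
3 3/2 4699/5000
4 2 903/1000
5 5/2 2151/2500
DF(2y) = 903/1000 ≈ 0.903000

step 1 [0.5y] swap r/2=1/399: DF=(1 − 1/399·(0))/(1+1/399) = 399/400 ≈ 0.997500
step 2 [1y] swap r/2=341/19634: DF=(1 − 341/19634·(0.997500))/(1+341/19634) = 9659/10000 ≈ 0.965900
step 3 [1.5y] swap r/2=301/14516: DF=(1 − 301/14516·(0.997500+0.965900))/(1+301/14516) = 4699/5000 ≈ 0.939800
step 4 [2y] swap r/2=485/19031: DF=(1 − 485/19031·(0.997500+0.965900+0.939800))/(1+485/19031) = 903/1000 ≈ 0.903000
step 5 [2.5y] swap r/2=698/23333: DF=(1 − 698/23333·(0.997500+0.965900+0.939800+0.903000))/(1+698/23333) = 2151/2500 ≈ 0.860400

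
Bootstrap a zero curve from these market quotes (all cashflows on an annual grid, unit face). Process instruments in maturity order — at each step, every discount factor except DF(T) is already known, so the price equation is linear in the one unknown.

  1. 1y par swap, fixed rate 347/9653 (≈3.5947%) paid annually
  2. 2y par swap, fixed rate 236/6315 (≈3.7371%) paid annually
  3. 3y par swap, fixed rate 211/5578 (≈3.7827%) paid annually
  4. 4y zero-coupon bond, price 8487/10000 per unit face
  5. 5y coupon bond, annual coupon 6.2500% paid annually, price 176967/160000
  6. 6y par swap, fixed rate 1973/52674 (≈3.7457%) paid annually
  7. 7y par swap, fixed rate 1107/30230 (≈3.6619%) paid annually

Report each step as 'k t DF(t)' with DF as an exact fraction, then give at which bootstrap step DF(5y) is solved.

1 1 9653/10000
2 2 2323/2500
3 3 1789/2000
4 4 8487/10000
5 5 827/1000
6 6 8027/10000
7 7 3893/5000
DF(5y) is solved at step 5

step 1 [1y] swap r/1=347/9653: DF=(1 − 347/9653·(0))/(1+347/9653) = 9653/10000 ≈ 0.965300
step 2 [2y] swap r/1=236/6315: DF=(1 − 236/6315·(0.965300))/(1+236/6315) = 2323/2500 ≈ 0.929200
step 3 [3y] swap r/1=211/5578: DF=(1 − 211/5578·(0.965300+0.929200))/(1+211/5578) = 1789/2000 ≈ 0.894500
step 4 [4y] zero: DF = P = 8487/10000 ≈ 0.848700
step 5 [5y] bond c/1=1/16: DF=(176967/160000 − 1/16·(0.965300+0.929200+0.894500+0.848700))/(1+1/16) = 827/1000 ≈ 0.827000
step 6 [6y] swap r/1=1973/52674: DF=(1 − 1973/52674·(0.965300+0.929200+0.894500+0.848700+0.827000))/(1+1973/52674) = 8027/10000 ≈ 0.802700
step 7 [7y] swap r/1=1107/30230: DF=(1 − 1107/30230·(0.965300+0.929200+0.894500+0.848700+0.827000+0.802700))/(1+1107/30230) = 3893/5000 ≈ 0.778600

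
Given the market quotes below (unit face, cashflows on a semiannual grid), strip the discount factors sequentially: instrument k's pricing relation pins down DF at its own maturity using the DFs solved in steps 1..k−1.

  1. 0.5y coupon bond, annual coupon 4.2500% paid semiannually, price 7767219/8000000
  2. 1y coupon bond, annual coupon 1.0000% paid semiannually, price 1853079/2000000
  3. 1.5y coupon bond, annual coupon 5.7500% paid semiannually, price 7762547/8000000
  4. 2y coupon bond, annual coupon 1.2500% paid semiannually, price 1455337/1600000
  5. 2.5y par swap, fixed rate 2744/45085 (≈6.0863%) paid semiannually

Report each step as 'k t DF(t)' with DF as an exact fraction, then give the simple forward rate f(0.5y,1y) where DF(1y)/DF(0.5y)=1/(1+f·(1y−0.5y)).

step 1 [0.5y] bond c/2=17/800: DF=(7767219/8000000 − 17/800·(0))/(1+17/800) = 9507/10000 ≈ 0.950700
step 2 [1y] bond c/2=1/200: DF=(1853079/2000000 − 1/200·(0.950700))/(1+1/200) = 2293/2500 ≈ 0.917200
step 3 [1.5y] bond c/2=23/800: DF=(7762547/8000000 − 23/800·(0.950700+0.917200))/(1+23/800) = 891/1000 ≈ 0.891000
step 4 [2y] bond c/2=1/160: DF=(1455337/1600000 − 1/160·(0.950700+0.917200+0.891000))/(1+1/160) = 2217/2500 ≈ 0.886800
step 5 [2.5y] swap r/2=1372/45085: DF=(1 − 1372/45085·(0.950700+0.917200+0.891000+0.886800))/(1+1372/45085) = 2157/2500 ≈ 0.862800

1 1/2 9507/10000
2 1 2293/2500
3 3/2 891/1000
4 2 2217/2500
5 5/2 2157/2500
f(0.5y,1y) = ((9507/10000)/(2293/2500) − 1)/(1/2) = 335/4586 ≈ 7.3048%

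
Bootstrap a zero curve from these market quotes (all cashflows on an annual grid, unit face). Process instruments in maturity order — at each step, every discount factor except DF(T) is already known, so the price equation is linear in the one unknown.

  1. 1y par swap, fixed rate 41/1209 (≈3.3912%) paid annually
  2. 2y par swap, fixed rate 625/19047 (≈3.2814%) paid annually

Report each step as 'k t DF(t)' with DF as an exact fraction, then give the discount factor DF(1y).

1 1 1209/1250
2 2 15/16
DF(1y) = 1209/1250 ≈ 0.967200

step 1 [1y] swap r/1=41/1209: DF=(1 − 41/1209·(0))/(1+41/1209) = 1209/1250 ≈ 0.967200
step 2 [2y] swap r/1=625/19047: DF=(1 − 625/19047·(0.967200))/(1+625/19047) = 15/16 ≈ 0.937500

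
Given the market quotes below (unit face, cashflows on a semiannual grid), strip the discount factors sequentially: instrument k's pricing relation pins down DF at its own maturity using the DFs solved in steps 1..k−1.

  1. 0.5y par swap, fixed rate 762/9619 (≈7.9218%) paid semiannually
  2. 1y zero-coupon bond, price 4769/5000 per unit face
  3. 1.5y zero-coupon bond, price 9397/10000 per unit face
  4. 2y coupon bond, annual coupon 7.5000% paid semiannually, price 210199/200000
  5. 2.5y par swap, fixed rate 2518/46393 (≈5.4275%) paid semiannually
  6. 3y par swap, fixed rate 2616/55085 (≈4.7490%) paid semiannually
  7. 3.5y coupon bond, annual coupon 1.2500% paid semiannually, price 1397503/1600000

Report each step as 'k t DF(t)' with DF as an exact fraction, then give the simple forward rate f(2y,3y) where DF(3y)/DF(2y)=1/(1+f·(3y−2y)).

1 1/2 9619/10000
2 1 4769/5000
3 3/2 9397/10000
4 2 4549/5000
5 5/2 8741/10000
6 3 2173/2500
7 7/2 4169/5000
f(2y,3y) = ((4549/5000)/(2173/2500) − 1)/(1) = 203/4346 ≈ 4.6710%

step 1 [0.5y] swap r/2=381/9619: DF=(1 − 381/9619·(0))/(1+381/9619) = 9619/10000 ≈ 0.961900
step 2 [1y] zero: DF = P = 4769/5000 ≈ 0.953800
step 3 [1.5y] zero: DF = P = 9397/10000 ≈ 0.939700
step 4 [2y] bond c/2=3/80: DF=(210199/200000 − 3/80·(0.961900+0.953800+0.939700))/(1+3/80) = 4549/5000 ≈ 0.909800
step 5 [2.5y] swap r/2=1259/46393: DF=(1 − 1259/46393·(0.961900+0.953800+0.939700+0.909800))/(1+1259/46393) = 8741/10000 ≈ 0.874100
step 6 [3y] swap r/2=1308/55085: DF=(1 − 1308/55085·(0.961900+0.953800+0.939700+0.909800+0.874100))/(1+1308/55085) = 2173/2500 ≈ 0.869200
step 7 [3.5y] bond c/2=1/160: DF=(1397503/1600000 − 1/160·(0.961900+0.953800+0.939700+0.909800+0.874100+0.869200))/(1+1/160) = 4169/5000 ≈ 0.833800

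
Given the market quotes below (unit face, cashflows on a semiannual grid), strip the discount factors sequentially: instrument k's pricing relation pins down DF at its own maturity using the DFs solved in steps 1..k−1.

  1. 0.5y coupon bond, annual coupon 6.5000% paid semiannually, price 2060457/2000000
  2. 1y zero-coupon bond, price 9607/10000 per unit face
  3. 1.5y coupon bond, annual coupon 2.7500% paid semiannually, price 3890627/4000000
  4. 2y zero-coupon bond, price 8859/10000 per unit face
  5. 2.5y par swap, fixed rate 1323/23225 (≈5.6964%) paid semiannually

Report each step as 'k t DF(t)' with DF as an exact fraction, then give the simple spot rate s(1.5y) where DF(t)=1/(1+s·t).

1 1/2 4989/5000
2 1 9607/10000
3 3/2 9329/10000
4 2 8859/10000
5 5/2 8677/10000
s(1.5y) = (1/(9329/10000) − 1)/(3/2) = 1342/27987 ≈ 4.7951%

step 1 [0.5y] bond c/2=13/400: DF=(2060457/2000000 − 13/400·(0))/(1+13/400) = 4989/5000 ≈ 0.997800
step 2 [1y] zero: DF = P = 9607/10000 ≈ 0.960700
step 3 [1.5y] bond c/2=11/800: DF=(3890627/4000000 − 11/800·(0.997800+0.960700))/(1+11/800) = 9329/10000 ≈ 0.932900
step 4 [2y] zero: DF = P = 8859/10000 ≈ 0.885900
step 5 [2.5y] swap r/2=1323/46450: DF=(1 − 1323/46450·(0.997800+0.960700+0.932900+0.885900))/(1+1323/46450) = 8677/10000 ≈ 0.867700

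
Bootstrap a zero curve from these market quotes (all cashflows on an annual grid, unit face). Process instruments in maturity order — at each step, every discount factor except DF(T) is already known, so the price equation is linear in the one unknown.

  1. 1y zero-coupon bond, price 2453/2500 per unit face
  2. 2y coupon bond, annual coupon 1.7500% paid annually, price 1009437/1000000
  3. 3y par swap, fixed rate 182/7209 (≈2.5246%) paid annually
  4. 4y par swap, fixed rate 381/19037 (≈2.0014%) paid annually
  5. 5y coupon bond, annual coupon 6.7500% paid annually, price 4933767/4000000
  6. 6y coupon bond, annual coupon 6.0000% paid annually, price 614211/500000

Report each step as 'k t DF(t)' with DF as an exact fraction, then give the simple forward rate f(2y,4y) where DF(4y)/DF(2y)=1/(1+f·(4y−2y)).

step 1 [1y] zero: DF = P = 2453/2500 ≈ 0.981200
step 2 [2y] bond c/1=7/400: DF=(1009437/1000000 − 7/400·(0.981200))/(1+7/400) = 1219/1250 ≈ 0.975200
step 3 [3y] swap r/1=182/7209: DF=(1 − 182/7209·(0.981200+0.975200))/(1+182/7209) = 1159/1250 ≈ 0.927200
step 4 [4y] swap r/1=381/19037: DF=(1 − 381/19037·(0.981200+0.975200+0.927200))/(1+381/19037) = 4619/5000 ≈ 0.923800
step 5 [5y] bond c/1=27/400: DF=(4933767/4000000 − 27/400·(0.981200+0.975200+0.927200+0.923800))/(1+27/400) = 9147/10000 ≈ 0.914700
step 6 [6y] bond c/1=3/50: DF=(614211/500000 − 3/50·(0.981200+0.975200+0.927200+0.923800+0.914700))/(1+3/50) = 2229/2500 ≈ 0.891600

1 1 2453/2500
2 2 1219/1250
3 3 1159/1250
4 4 4619/5000
5 5 9147/10000
6 6 2229/2500
f(2y,4y) = ((1219/1250)/(4619/5000) − 1)/(2) = 257/9238 ≈ 2.7820%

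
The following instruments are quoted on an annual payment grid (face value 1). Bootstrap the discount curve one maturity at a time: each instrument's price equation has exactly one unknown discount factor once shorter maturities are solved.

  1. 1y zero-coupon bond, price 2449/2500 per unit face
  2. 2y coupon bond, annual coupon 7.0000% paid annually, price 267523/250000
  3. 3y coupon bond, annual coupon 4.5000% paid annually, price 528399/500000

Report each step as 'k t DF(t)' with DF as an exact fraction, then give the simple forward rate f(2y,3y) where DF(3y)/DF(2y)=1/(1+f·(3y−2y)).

1 1 2449/2500
2 2 117/125
3 3 1161/1250
f(2y,3y) = ((117/125)/(1161/1250) − 1)/(1) = 1/129 ≈ 0.7752%

step 1 [1y] zero: DF = P = 2449/2500 ≈ 0.979600
step 2 [2y] bond c/1=7/100: DF=(267523/250000 − 7/100·(0.979600))/(1+7/100) = 117/125 ≈ 0.936000
step 3 [3y] bond c/1=9/200: DF=(528399/500000 − 9/200·(0.979600+0.936000))/(1+9/200) = 1161/1250 ≈ 0.928800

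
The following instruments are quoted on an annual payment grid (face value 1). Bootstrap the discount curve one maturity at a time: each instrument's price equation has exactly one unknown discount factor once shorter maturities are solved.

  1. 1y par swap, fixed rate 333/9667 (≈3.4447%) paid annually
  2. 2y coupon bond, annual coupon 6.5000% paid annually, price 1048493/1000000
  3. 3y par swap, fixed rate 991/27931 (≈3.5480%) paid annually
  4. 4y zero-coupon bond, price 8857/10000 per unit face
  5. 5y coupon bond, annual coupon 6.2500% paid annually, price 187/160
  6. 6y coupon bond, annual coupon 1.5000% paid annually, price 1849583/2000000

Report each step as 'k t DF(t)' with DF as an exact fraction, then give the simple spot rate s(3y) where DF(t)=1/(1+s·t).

step 1 [1y] swap r/1=333/9667: DF=(1 − 333/9667·(0))/(1+333/9667) = 9667/10000 ≈ 0.966700
step 2 [2y] bond c/1=13/200: DF=(1048493/1000000 − 13/200·(0.966700))/(1+13/200) = 1851/2000 ≈ 0.925500
step 3 [3y] swap r/1=991/27931: DF=(1 − 991/27931·(0.966700+0.925500))/(1+991/27931) = 9009/10000 ≈ 0.900900
step 4 [4y] zero: DF = P = 8857/10000 ≈ 0.885700
step 5 [5y] bond c/1=1/16: DF=(187/160 − 1/16·(0.966700+0.925500+0.900900+0.885700))/(1+1/16) = 2209/2500 ≈ 0.883600
step 6 [6y] bond c/1=3/200: DF=(1849583/2000000 − 3/200·(0.966700+0.925500+0.900900+0.885700+0.883600))/(1+3/200) = 8437/10000 ≈ 0.843700

1 1 9667/10000
2 2 1851/2000
3 3 9009/10000
4 4 8857/10000
5 5 2209/2500
6 6 8437/10000
s(3y) = (1/(9009/10000) − 1)/(3) = 991/27027 ≈ 3.6667%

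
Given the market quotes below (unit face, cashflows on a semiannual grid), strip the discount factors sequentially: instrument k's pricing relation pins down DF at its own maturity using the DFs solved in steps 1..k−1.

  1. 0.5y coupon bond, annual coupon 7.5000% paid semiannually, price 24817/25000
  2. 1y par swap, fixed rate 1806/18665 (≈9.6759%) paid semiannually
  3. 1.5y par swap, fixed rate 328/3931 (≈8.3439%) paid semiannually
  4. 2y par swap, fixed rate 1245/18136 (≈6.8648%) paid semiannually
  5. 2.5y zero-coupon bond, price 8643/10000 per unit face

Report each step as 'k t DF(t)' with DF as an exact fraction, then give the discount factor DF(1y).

step 1 [0.5y] bond c/2=3/80: DF=(24817/25000 − 3/80·(0))/(1+3/80) = 598/625 ≈ 0.956800
step 2 [1y] swap r/2=903/18665: DF=(1 − 903/18665·(0.956800))/(1+903/18665) = 9097/10000 ≈ 0.909700
step 3 [1.5y] swap r/2=164/3931: DF=(1 − 164/3931·(0.956800+0.909700))/(1+164/3931) = 2213/2500 ≈ 0.885200
step 4 [2y] swap r/2=1245/36272: DF=(1 − 1245/36272·(0.956800+0.909700+0.885200))/(1+1245/36272) = 1751/2000 ≈ 0.875500
step 5 [2.5y] zero: DF = P = 8643/10000 ≈ 0.864300

1 1/2 598/625
2 1 9097/10000
3 3/2 2213/2500
4 2 1751/2000
5 5/2 8643/10000
DF(1y) = 9097/10000 ≈ 0.909700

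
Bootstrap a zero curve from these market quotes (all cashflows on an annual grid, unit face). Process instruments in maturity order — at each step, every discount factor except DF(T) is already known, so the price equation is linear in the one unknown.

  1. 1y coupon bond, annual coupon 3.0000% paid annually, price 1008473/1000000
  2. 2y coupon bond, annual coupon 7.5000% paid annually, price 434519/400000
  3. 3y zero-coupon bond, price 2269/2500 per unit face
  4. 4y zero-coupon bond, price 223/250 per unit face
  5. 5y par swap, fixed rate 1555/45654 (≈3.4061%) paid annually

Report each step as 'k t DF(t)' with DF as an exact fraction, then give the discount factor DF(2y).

step 1 [1y] bond c/1=3/100: DF=(1008473/1000000 − 3/100·(0))/(1+3/100) = 9791/10000 ≈ 0.979100
step 2 [2y] bond c/1=3/40: DF=(434519/400000 − 3/40·(0.979100))/(1+3/40) = 4711/5000 ≈ 0.942200
step 3 [3y] zero: DF = P = 2269/2500 ≈ 0.907600
step 4 [4y] zero: DF = P = 223/250 ≈ 0.892000
step 5 [5y] swap r/1=1555/45654: DF=(1 − 1555/45654·(0.979100+0.942200+0.907600+0.892000))/(1+1555/45654) = 1689/2000 ≈ 0.844500

1 1 9791/10000
2 2 4711/5000
3 3 2269/2500
4 4 223/250
5 5 1689/2000
DF(2y) = 4711/5000 ≈ 0.942200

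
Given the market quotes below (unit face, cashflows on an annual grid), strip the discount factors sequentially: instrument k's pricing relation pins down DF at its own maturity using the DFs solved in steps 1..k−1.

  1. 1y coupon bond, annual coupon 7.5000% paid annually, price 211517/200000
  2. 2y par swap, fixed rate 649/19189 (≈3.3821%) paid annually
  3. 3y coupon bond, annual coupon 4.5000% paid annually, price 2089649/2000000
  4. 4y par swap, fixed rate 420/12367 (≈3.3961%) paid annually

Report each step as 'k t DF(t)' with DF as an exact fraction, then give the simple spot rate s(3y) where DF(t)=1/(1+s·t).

step 1 [1y] bond c/1=3/40: DF=(211517/200000 − 3/40·(0))/(1+3/40) = 4919/5000 ≈ 0.983800
step 2 [2y] swap r/1=649/19189: DF=(1 − 649/19189·(0.983800))/(1+649/19189) = 9351/10000 ≈ 0.935100
step 3 [3y] bond c/1=9/200: DF=(2089649/2000000 − 9/200·(0.983800+0.935100))/(1+9/200) = 2293/2500 ≈ 0.917200
step 4 [4y] swap r/1=420/12367: DF=(1 − 420/12367·(0.983800+0.935100+0.917200))/(1+420/12367) = 437/500 ≈ 0.874000

1 1 4919/5000
2 2 9351/10000
3 3 2293/2500
4 4 437/500
s(3y) = (1/(2293/2500) − 1)/(3) = 69/2293 ≈ 3.0092%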